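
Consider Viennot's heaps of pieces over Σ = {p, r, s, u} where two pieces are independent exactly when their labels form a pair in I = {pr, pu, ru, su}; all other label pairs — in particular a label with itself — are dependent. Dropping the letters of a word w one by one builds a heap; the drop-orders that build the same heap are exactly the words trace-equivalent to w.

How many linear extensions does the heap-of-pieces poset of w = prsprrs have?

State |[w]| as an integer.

piece 0:p — minimal
piece 1:r — minimal
piece 2:s rests on {0:p, 1:r}
piece 3:p rests on {2:s}
piece 4:r rests on {2:s}
piece 5:r rests on {4:r}
piece 6:s rests on {3:p, 5:r}
minimal pieces: {0:p, 1:r}
ways to finish when only these pieces remain (= sum over removing one remaining piece with nothing left below it):
  1 left: {6}→1
  2 left: {3,6}→1  {5,6}→1
  3 left: {3,5,6}→2  {4,5,6}→1
  4 left: {3,4,5,6}→3
  5 left: {2,3,4,5,6}→3
  placing 0:p first → 3 extensions
  placing 1:r first → 3 extensions
total linear extensions = 6

6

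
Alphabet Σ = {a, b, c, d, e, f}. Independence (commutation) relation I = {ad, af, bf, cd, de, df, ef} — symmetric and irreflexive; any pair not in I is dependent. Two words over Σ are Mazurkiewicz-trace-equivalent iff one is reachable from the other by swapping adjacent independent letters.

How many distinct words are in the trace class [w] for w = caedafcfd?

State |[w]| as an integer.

144

#0=c has no predecessor
#1=a depends on [0:c]
#2=e depends on [1:a]
#3=d has no predecessor
#4=a depends on [2:e]
#5=f depends on [0:c]
#6=c depends on [4:a, 5:f]
#7=f depends on [6:c]
#8=d depends on [3:d]
sources: [0:c, 3:d]
N(rest) = Σ N(rest − s) over sources s of rest; N(one piece) = 1:
  size 1 → [7]=1  [8]=1
  size 2 → [3,8]=1  [6,7]=1  [7,8]=2
  size 3 → [3,7,8]=3  [4,6,7]=1  [5,6,7]=1  [6,7,8]=3
  size 4 → [2,4,6,7]=1  [3,6,7,8]=6  [4,5,6,7]=2  [4,6,7,8]=4  [5,6,7,8]=4
  size 5 → [1,2,4,6,7]=1  [2,4,5,6,7]=3  [2,4,6,7,8]=5  [3,4,6,7,8]=10  [3,5,6,7,8]=10  [4,5,6,7,8]=10
  size 6 → [1,2,4,5,6,7]=4  [1,2,4,6,7,8]=6  [2,3,4,6,7,8]=15  [2,4,5,6,7,8]=18  [3,4,5,6,7,8]=30
  size 7 → [0,1,2,4,5,6,7]=4  [1,2,3,4,6,7,8]=21  [1,2,4,5,6,7,8]=28  [2,3,4,5,6,7,8]=63
  first=0(c) contributes 112
  first=3(d) contributes 32
|[w]| = 144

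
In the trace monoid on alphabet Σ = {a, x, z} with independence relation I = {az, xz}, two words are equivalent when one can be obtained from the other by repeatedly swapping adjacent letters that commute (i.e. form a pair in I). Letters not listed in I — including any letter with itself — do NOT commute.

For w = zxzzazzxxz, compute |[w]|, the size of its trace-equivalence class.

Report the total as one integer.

210

0(z) covers ∅
1(x) covers ∅
2(z) covers 0:z
3(z) covers 2:z
4(a) covers 1:x
5(z) covers 3:z
6(z) covers 5:z
7(x) covers 4:a
8(x) covers 7:x
9(z) covers 6:z
floor of heap: 0:z, 1:x
completions by unplaced set U, small U first (add the entries for U minus each lowest piece of U):
  |U|=1: {8}:1  {9}:1
  |U|=2: {6,9}:1  {7,8}:1  {8,9}:2
  |U|=3: {4,7,8}:1  {5,6,9}:1  {6,8,9}:3  {7,8,9}:3
  |U|=4: {1,4,7,8}:1  {3,5,6,9}:1  {4,7,8,9}:4  {5,6,8,9}:4  {6,7,8,9}:6
  |U|=5: {1,4,7,8,9}:5  {2,3,5,6,9}:1  {3,5,6,8,9}:5  {4,6,7,8,9}:10  {5,6,7,8,9}:10
  |U|=6: {0,2,3,5,6,9}:1  {1,4,6,7,8,9}:15  {2,3,5,6,8,9}:6  {3,5,6,7,8,9}:15  {4,5,6,7,8,9}:20
  |U|=7: {0,2,3,5,6,8,9}:7  {1,4,5,6,7,8,9}:35  {2,3,5,6,7,8,9}:21  {3,4,5,6,7,8,9}:35
  |U|=8: {0,2,3,5,6,7,8,9}:28  {1,3,4,5,6,7,8,9}:70  {2,3,4,5,6,7,8,9}:56
  start at 0(z): 126
  start at 1(x): 84
sum over floor = 210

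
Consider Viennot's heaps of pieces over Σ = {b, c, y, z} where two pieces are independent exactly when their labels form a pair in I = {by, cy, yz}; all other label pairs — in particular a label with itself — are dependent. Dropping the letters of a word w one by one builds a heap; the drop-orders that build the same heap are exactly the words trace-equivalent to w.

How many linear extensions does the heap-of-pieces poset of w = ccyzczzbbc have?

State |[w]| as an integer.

piece 0:c — minimal
piece 1:c rests on {0:c}
piece 2:y — minimal
piece 3:z rests on {1:c}
piece 4:c rests on {3:z}
piece 5:z rests on {4:c}
piece 6:z rests on {5:z}
piece 7:b rests on {6:z}
piece 8:b rests on {7:b}
piece 9:c rests on {8:b}
minimal pieces: {0:c, 2:y}
ways to finish when only these pieces remain (= sum over removing one remaining piece with nothing left below it):
  1 left: {2}→1  {9}→1
  2 left: {2,9}→2  {8,9}→1
  3 left: {2,8,9}→3  {7,8,9}→1
  4 left: {2,7,8,9}→4  {6,7,8,9}→1
  5 left: {2,6,7,8,9}→5  {5,6,7,8,9}→1
  6 left: {2,5,6,7,8,9}→6  {4,5,6,7,8,9}→1
  7 left: {2,4,5,6,7,8,9}→7  {3,4,5,6,7,8,9}→1
  8 left: {1,3,4,5,6,7,8,9}→1  {2,3,4,5,6,7,8,9}→8
  placing 0:c first → 9 extensions
  placing 2:y first → 1 extensions
total linear extensions = 10

10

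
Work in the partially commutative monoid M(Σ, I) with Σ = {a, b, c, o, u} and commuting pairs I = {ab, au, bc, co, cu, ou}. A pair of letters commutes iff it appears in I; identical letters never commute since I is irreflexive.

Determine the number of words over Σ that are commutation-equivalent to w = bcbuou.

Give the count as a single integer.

18

drop 0:b onto floor
drop 1:c onto floor
drop 2:b onto {0:b}
drop 3:u onto {2:b}
drop 4:o onto {2:b}
drop 5:u onto {3:u}
ground layer = {0:b, 1:c}
drop-orders for the pieces not yet dropped (sum over which currently-grounded one goes next):
  1 to go: {1} 1  {4} 1  {5} 1
  2 to go: {1,4} 2  {1,5} 2  {3,5} 1  {4,5} 2
  3 to go: {1,3,5} 3  {1,4,5} 6  {3,4,5} 3
  4 to go: {1,3,4,5} 12  {2,3,4,5} 3
  if 0:b drops first: 15 orders
  if 1:c drops first: 3 orders
heap linearizations: 18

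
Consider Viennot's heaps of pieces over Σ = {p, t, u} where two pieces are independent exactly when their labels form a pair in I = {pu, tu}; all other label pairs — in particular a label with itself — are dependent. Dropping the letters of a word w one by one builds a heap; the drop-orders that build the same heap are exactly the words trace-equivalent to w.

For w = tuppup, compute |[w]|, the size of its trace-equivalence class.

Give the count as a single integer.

#0=t has no predecessor
#1=u has no predecessor
#2=p depends on [0:t]
#3=p depends on [2:p]
#4=u depends on [1:u]
#5=p depends on [3:p]
sources: [0:t, 1:u]
N(rest) = Σ N(rest − s) over sources s of rest; N(one piece) = 1:
  size 1 → [4]=1  [5]=1
  size 2 → [1,4]=1  [3,5]=1  [4,5]=2
  size 3 → [1,4,5]=3  [2,3,5]=1  [3,4,5]=3
  size 4 → [0,2,3,5]=1  [1,3,4,5]=6  [2,3,4,5]=4
  first=0(t) contributes 10
  first=1(u) contributes 5
|[w]| = 15

15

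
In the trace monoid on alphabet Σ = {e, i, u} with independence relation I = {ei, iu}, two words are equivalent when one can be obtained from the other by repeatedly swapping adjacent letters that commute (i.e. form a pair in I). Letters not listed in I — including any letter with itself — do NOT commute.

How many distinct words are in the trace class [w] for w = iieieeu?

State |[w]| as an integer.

#0=i has no predecessor
#1=i depends on [0:i]
#2=e has no predecessor
#3=i depends on [1:i]
#4=e depends on [2:e]
#5=e depends on [4:e]
#6=u depends on [5:e]
sources: [0:i, 2:e]
N(rest) = Σ N(rest − s) over sources s of rest; N(one piece) = 1:
  size 1 → [3]=1  [6]=1
  size 2 → [1,3]=1  [3,6]=2  [5,6]=1
  size 3 → [0,1,3]=1  [1,3,6]=3  [3,5,6]=3  [4,5,6]=1
  size 4 → [0,1,3,6]=4  [1,3,5,6]=6  [2,4,5,6]=1  [3,4,5,6]=4
  size 5 → [0,1,3,5,6]=10  [1,3,4,5,6]=10  [2,3,4,5,6]=5
  first=0(i) contributes 15
  first=2(e) contributes 20
|[w]| = 35

35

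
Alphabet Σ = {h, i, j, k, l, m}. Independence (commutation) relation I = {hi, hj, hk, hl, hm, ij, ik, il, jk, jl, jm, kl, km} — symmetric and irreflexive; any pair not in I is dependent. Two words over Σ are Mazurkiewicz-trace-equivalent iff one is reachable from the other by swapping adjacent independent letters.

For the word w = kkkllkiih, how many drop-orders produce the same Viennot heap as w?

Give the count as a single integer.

#0=k has no predecessor
#1=k depends on [0:k]
#2=k depends on [1:k]
#3=l has no predecessor
#4=l depends on [3:l]
#5=k depends on [2:k]
#6=i has no predecessor
#7=i depends on [6:i]
#8=h has no predecessor
sources: [0:k, 3:l, 6:i, 8:h]
N(rest) = Σ N(rest − s) over sources s of rest; N(one piece) = 1:
  size 1 → [4]=1  [5]=1  [7]=1  [8]=1
  size 2 → [2,5]=1  [3,4]=1  [4,5]=2  [4,7]=2  [4,8]=2  [5,7]=2  [5,8]=2  [6,7]=1  [7,8]=2
  size 3 → [1,2,5]=1  [2,4,5]=3  [2,5,7]=3  [2,5,8]=3  [3,4,5]=3  [3,4,7]=3  [3,4,8]=3  [4,5,7]=6  [4,5,8]=6  [4,6,7]=3  [4,7,8]=6  [5,6,7]=3  [5,7,8]=6  [6,7,8]=3
  size 4 → [0,1,2,5]=1  [1,2,4,5]=4  [1,2,5,7]=4  [1,2,5,8]=4  [2,3,4,5]=6  [2,4,5,7]=12  [2,4,5,8]=12  [2,5,6,7]=6  [2,5,7,8]=12  [3,4,5,7]=12  [3,4,5,8]=12  [3,4,6,7]=6  [3,4,7,8]=12  [4,5,6,7]=12  [4,5,7,8]=24  [4,6,7,8]=12  [5,6,7,8]=12
  size 5 → [0,1,2,4,5]=5  [0,1,2,5,7]=5  [0,1,2,5,8]=5  [1,2,3,4,5]=10  [1,2,4,5,7]=20  [1,2,4,5,8]=20  [1,2,5,6,7]=10  [1,2,5,7,8]=20  [2,3,4,5,7]=30  [2,3,4,5,8]=30  [2,4,5,6,7]=30  [2,4,5,7,8]=60  [2,5,6,7,8]=30  [3,4,5,6,7]=30  [3,4,5,7,8]=60  [3,4,6,7,8]=30  [4,5,6,7,8]=60
  size 6 → [0,1,2,3,4,5]=15  [0,1,2,4,5,7]=30  [0,1,2,4,5,8]=30  [0,1,2,5,6,7]=15  [0,1,2,5,7,8]=30  [1,2,3,4,5,7]=60  [1,2,3,4,5,8]=60  [1,2,4,5,6,7]=60  [1,2,4,5,7,8]=120  [1,2,5,6,7,8]=60  [2,3,4,5,6,7]=90  [2,3,4,5,7,8]=180  [2,4,5,6,7,8]=180  [3,4,5,6,7,8]=180
  size 7 → [0,1,2,3,4,5,7]=105  [0,1,2,3,4,5,8]=105  [0,1,2,4,5,6,7]=105  [0,1,2,4,5,7,8]=210  [0,1,2,5,6,7,8]=105  [1,2,3,4,5,6,7]=210  [1,2,3,4,5,7,8]=420  [1,2,4,5,6,7,8]=420  [2,3,4,5,6,7,8]=630
  first=0(k) contributes 1680
  first=3(l) contributes 840
  first=6(i) contributes 840
  first=8(h) contributes 420
|[w]| = 3780

3780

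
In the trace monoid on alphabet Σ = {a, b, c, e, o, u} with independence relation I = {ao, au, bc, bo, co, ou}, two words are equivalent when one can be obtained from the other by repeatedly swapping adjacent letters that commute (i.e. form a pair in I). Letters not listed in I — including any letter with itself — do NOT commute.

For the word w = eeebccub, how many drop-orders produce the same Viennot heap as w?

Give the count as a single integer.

drop 0:e onto floor
drop 1:e onto {0:e}
drop 2:e onto {1:e}
drop 3:b onto {2:e}
drop 4:c onto {2:e}
drop 5:c onto {4:c}
drop 6:u onto {3:b, 5:c}
drop 7:b onto {6:u}
ground layer = {0:e}
drop-orders for the pieces not yet dropped (sum over which currently-grounded one goes next):
  1 to go: {7} 1
  2 to go: {6,7} 1
  3 to go: {3,6,7} 1  {5,6,7} 1
  4 to go: {3,5,6,7} 2  {4,5,6,7} 1
  5 to go: {3,4,5,6,7} 3
  6 to go: {2,3,4,5,6,7} 3
  if 0:e drops first: 3 orders

3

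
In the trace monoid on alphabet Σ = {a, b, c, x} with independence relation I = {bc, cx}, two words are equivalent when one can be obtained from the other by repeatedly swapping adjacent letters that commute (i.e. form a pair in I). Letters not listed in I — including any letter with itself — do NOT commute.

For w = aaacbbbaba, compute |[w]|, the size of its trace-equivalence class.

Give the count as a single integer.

piece 0:a — minimal
piece 1:a rests on {0:a}
piece 2:a rests on {1:a}
piece 3:c rests on {2:a}
piece 4:b rests on {2:a}
piece 5:b rests on {4:b}
piece 6:b rests on {5:b}
piece 7:a rests on {3:c, 6:b}
piece 8:b rests on {7:a}
piece 9:a rests on {8:b}
minimal pieces: {0:a}
ways to finish when only these pieces remain (= sum over removing one remaining piece with nothing left below it):
  1 left: {9}→1
  2 left: {8,9}→1
  3 left: {7,8,9}→1
  4 left: {3,7,8,9}→1  {6,7,8,9}→1
  5 left: {3,6,7,8,9}→2  {5,6,7,8,9}→1
  6 left: {3,5,6,7,8,9}→3  {4,5,6,7,8,9}→1
  7 left: {3,4,5,6,7,8,9}→4
  8 left: {2,3,4,5,6,7,8,9}→4
  placing 0:a first → 4 extensions

4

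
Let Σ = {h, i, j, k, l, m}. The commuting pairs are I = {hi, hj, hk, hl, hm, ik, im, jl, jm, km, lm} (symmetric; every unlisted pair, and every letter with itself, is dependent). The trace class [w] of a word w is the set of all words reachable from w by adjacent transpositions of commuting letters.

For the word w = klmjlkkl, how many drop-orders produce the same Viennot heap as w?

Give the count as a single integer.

24

piece 0:k — minimal
piece 1:l rests on {0:k}
piece 2:m — minimal
piece 3:j rests on {0:k}
piece 4:l rests on {1:l}
piece 5:k rests on {3:j, 4:l}
piece 6:k rests on {5:k}
piece 7:l rests on {6:k}
minimal pieces: {0:k, 2:m}
ways to finish when only these pieces remain (= sum over removing one remaining piece with nothing left below it):
  1 left: {2}→1  {7}→1
  2 left: {2,7}→2  {6,7}→1
  3 left: {2,6,7}→3  {5,6,7}→1
  4 left: {2,5,6,7}→4  {3,5,6,7}→1  {4,5,6,7}→1
  5 left: {1,4,5,6,7}→1  {2,3,5,6,7}→5  {2,4,5,6,7}→5  {3,4,5,6,7}→2
  6 left: {1,2,4,5,6,7}→6  {1,3,4,5,6,7}→3  {2,3,4,5,6,7}→12
  placing 0:k first → 21 extensions
  placing 2:m first → 3 extensions
total linear extensions = 24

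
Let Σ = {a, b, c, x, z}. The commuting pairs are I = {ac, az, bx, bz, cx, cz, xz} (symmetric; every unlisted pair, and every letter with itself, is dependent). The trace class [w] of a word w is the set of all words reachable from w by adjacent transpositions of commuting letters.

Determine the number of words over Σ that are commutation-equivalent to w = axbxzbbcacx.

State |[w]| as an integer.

891

0(a) covers ∅
1(x) covers 0:a
2(b) covers 0:a
3(x) covers 1:x
4(z) covers ∅
5(b) covers 2:b
6(b) covers 5:b
7(c) covers 6:b
8(a) covers 3:x, 6:b
9(c) covers 7:c
10(x) covers 8:a
floor of heap: 0:a, 4:z
completions by unplaced set U, small U first (add the entries for U minus each lowest piece of U):
  |U|=1: {4}:1  {9}:1  {10}:1
  |U|=2: {4,9}:2  {4,10}:2  {7,9}:1  {8,10}:1  {9,10}:2
  |U|=3: {3,8,10}:1  {4,7,9}:3  {4,8,10}:3  {4,9,10}:6  {7,9,10}:3  {8,9,10}:3
  |U|=4: {1,3,8,10}:1  {3,4,8,10}:4  {3,8,9,10}:4  {4,7,9,10}:12  {4,8,9,10}:12  {7,8,9,10}:6
  |U|=5: {1,3,4,8,10}:5  {1,3,8,9,10}:5  {3,4,8,9,10}:20  {3,7,8,9,10}:10  {4,7,8,9,10}:30  {6,7,8,9,10}:6
  |U|=6: {1,3,4,8,9,10}:30  {1,3,7,8,9,10}:15  {3,4,7,8,9,10}:60  {3,6,7,8,9,10}:16  {4,6,7,8,9,10}:36  {5,6,7,8,9,10}:6
  |U|=7: {1,3,4,7,8,9,10}:105  {1,3,6,7,8,9,10}:31  {2,5,6,7,8,9,10}:6  {3,4,6,7,8,9,10}:112  {3,5,6,7,8,9,10}:22  {4,5,6,7,8,9,10}:42
  |U|=8: {1,3,4,6,7,8,9,10}:248  {1,3,5,6,7,8,9,10}:53  {2,3,5,6,7,8,9,10}:28  {2,4,5,6,7,8,9,10}:48  {3,4,5,6,7,8,9,10}:176
  |U|=9: {1,2,3,5,6,7,8,9,10}:81  {1,3,4,5,6,7,8,9,10}:477  {2,3,4,5,6,7,8,9,10}:252
  start at 0(a): 810
  start at 4(z): 81
sum over floor = 891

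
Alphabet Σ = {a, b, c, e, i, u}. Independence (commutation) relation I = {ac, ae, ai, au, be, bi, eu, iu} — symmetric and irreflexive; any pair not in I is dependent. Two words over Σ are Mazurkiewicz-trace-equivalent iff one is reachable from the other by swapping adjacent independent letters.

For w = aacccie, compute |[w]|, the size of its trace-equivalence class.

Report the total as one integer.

0(a) covers ∅
1(a) covers 0:a
2(c) covers ∅
3(c) covers 2:c
4(c) covers 3:c
5(i) covers 4:c
6(e) covers 5:i
floor of heap: 0:a, 2:c
completions by unplaced set U, small U first (add the entries for U minus each lowest piece of U):
  |U|=1: {1}:1  {6}:1
  |U|=2: {0,1}:1  {1,6}:2  {5,6}:1
  |U|=3: {0,1,6}:3  {1,5,6}:3  {4,5,6}:1
  |U|=4: {0,1,5,6}:6  {1,4,5,6}:4  {3,4,5,6}:1
  |U|=5: {0,1,4,5,6}:10  {1,3,4,5,6}:5  {2,3,4,5,6}:1
  start at 0(a): 6
  start at 2(c): 15
sum over floor = 21

21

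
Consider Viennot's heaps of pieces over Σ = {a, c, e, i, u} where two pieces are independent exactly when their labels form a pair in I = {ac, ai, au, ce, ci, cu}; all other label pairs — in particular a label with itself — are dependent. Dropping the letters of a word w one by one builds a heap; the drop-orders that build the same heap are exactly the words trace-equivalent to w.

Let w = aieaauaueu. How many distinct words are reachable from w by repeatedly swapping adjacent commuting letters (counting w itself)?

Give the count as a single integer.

drop 0:a onto floor
drop 1:i onto floor
drop 2:e onto {0:a, 1:i}
drop 3:a onto {2:e}
drop 4:a onto {3:a}
drop 5:u onto {2:e}
drop 6:a onto {4:a}
drop 7:u onto {5:u}
drop 8:e onto {6:a, 7:u}
drop 9:u onto {8:e}
ground layer = {0:a, 1:i}
drop-orders for the pieces not yet dropped (sum over which currently-grounded one goes next):
  1 to go: {9} 1
  2 to go: {8,9} 1
  3 to go: {6,8,9} 1  {7,8,9} 1
  4 to go: {4,6,8,9} 1  {5,7,8,9} 1  {6,7,8,9} 2
  5 to go: {3,4,6,8,9} 1  {4,6,7,8,9} 3  {5,6,7,8,9} 3
  6 to go: {3,4,6,7,8,9} 4  {4,5,6,7,8,9} 6
  7 to go: {3,4,5,6,7,8,9} 10
  8 to go: {2,3,4,5,6,7,8,9} 10
  if 0:a drops first: 10 orders
  if 1:i drops first: 10 orders
heap linearizations: 20

20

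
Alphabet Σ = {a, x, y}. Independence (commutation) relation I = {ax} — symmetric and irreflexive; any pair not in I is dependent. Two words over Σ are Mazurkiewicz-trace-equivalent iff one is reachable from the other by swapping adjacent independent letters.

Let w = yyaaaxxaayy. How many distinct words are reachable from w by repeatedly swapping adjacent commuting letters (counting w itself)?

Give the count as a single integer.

piece 0:y — minimal
piece 1:y rests on {0:y}
piece 2:a rests on {1:y}
piece 3:a rests on {2:a}
piece 4:a rests on {3:a}
piece 5:x rests on {1:y}
piece 6:x rests on {5:x}
piece 7:a rests on {4:a}
piece 8:a rests on {7:a}
piece 9:y rests on {6:x, 8:a}
piece 10:y rests on {9:y}
minimal pieces: {0:y}
ways to finish when only these pieces remain (= sum over removing one remaining piece with nothing left below it):
  1 left: {10}→1
  2 left: {9,10}→1
  3 left: {6,9,10}→1  {8,9,10}→1
  4 left: {5,6,9,10}→1  {6,8,9,10}→2  {7,8,9,10}→1
  5 left: {4,7,8,9,10}→1  {5,6,8,9,10}→3  {6,7,8,9,10}→3
  6 left: {3,4,7,8,9,10}→1  {4,6,7,8,9,10}→4  {5,6,7,8,9,10}→6
  7 left: {2,3,4,7,8,9,10}→1  {3,4,6,7,8,9,10}→5  {4,5,6,7,8,9,10}→10
  8 left: {2,3,4,6,7,8,9,10}→6  {3,4,5,6,7,8,9,10}→15
  9 left: {2,3,4,5,6,7,8,9,10}→21
  placing 0:y first → 21 extensions

21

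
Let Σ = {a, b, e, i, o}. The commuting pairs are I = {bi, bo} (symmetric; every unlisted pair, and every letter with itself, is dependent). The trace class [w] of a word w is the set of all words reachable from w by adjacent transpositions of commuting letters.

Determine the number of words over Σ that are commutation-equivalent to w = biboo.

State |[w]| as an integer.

10

piece 0:b — minimal
piece 1:i — minimal
piece 2:b rests on {0:b}
piece 3:o rests on {1:i}
piece 4:o rests on {3:o}
minimal pieces: {0:b, 1:i}
ways to finish when only these pieces remain (= sum over removing one remaining piece with nothing left below it):
  1 left: {2}→1  {4}→1
  2 left: {0,2}→1  {2,4}→2  {3,4}→1
  3 left: {0,2,4}→3  {1,3,4}→1  {2,3,4}→3
  placing 0:b first → 4 extensions
  placing 1:i first → 6 extensions
total linear extensions = 10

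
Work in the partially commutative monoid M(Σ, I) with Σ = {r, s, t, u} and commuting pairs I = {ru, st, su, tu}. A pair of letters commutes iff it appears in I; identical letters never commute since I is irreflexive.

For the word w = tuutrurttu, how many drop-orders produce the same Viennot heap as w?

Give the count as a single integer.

drop 0:t onto floor
drop 1:u onto floor
drop 2:u onto {1:u}
drop 3:t onto {0:t}
drop 4:r onto {3:t}
drop 5:u onto {2:u}
drop 6:r onto {4:r}
drop 7:t onto {6:r}
drop 8:t onto {7:t}
drop 9:u onto {5:u}
ground layer = {0:t, 1:u}
drop-orders for the pieces not yet dropped (sum over which currently-grounded one goes next):
  1 to go: {8} 1  {9} 1
  2 to go: {5,9} 1  {7,8} 1  {8,9} 2
  3 to go: {2,5,9} 1  {5,8,9} 3  {6,7,8} 1  {7,8,9} 3
  4 to go: {1,2,5,9} 1  {2,5,8,9} 4  {4,6,7,8} 1  {5,7,8,9} 6  {6,7,8,9} 4
  5 to go: {1,2,5,8,9} 5  {2,5,7,8,9} 10  {3,4,6,7,8} 1  {4,6,7,8,9} 5  {5,6,7,8,9} 10
  6 to go: {0,3,4,6,7,8} 1  {1,2,5,7,8,9} 15  {2,5,6,7,8,9} 20  {3,4,6,7,8,9} 6  {4,5,6,7,8,9} 15
  7 to go: {0,3,4,6,7,8,9} 7  {1,2,5,6,7,8,9} 35  {2,4,5,6,7,8,9} 35  {3,4,5,6,7,8,9} 21
  8 to go: {0,3,4,5,6,7,8,9} 28  {1,2,4,5,6,7,8,9} 70  {2,3,4,5,6,7,8,9} 56
  if 0:t drops first: 126 orders
  if 1:u drops first: 84 orders
heap linearizations: 210

210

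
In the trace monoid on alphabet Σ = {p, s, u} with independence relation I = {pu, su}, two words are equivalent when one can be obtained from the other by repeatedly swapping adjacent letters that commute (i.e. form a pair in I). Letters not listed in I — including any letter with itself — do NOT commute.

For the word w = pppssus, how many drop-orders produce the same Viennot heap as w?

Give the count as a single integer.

7

drop 0:p onto floor
drop 1:p onto {0:p}
drop 2:p onto {1:p}
drop 3:s onto {2:p}
drop 4:s onto {3:s}
drop 5:u onto floor
drop 6:s onto {4:s}
ground layer = {0:p, 5:u}
drop-orders for the pieces not yet dropped (sum over which currently-grounded one goes next):
  1 to go: {5} 1  {6} 1
  2 to go: {4,6} 1  {5,6} 2
  3 to go: {3,4,6} 1  {4,5,6} 3
  4 to go: {2,3,4,6} 1  {3,4,5,6} 4
  5 to go: {1,2,3,4,6} 1  {2,3,4,5,6} 5
  if 0:p drops first: 6 orders
  if 5:u drops first: 1 orders
heap linearizations: 7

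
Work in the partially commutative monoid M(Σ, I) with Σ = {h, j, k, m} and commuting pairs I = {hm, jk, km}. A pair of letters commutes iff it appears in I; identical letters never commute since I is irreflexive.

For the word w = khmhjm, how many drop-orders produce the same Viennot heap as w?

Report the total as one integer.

piece 0:k — minimal
piece 1:h rests on {0:k}
piece 2:m — minimal
piece 3:h rests on {1:h}
piece 4:j rests on {2:m, 3:h}
piece 5:m rests on {4:j}
minimal pieces: {0:k, 2:m}
ways to finish when only these pieces remain (= sum over removing one remaining piece with nothing left below it):
  1 left: {5}→1
  2 left: {4,5}→1
  3 left: {2,4,5}→1  {3,4,5}→1
  4 left: {1,3,4,5}→1  {2,3,4,5}→2
  placing 0:k first → 3 extensions
  placing 2:m first → 1 extensions
total linear extensions = 4

4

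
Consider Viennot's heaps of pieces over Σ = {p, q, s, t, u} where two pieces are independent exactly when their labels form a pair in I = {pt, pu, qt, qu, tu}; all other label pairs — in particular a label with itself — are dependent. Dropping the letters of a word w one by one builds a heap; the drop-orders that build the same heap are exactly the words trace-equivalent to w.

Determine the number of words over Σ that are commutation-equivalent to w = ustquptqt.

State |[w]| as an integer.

140

0(u) covers ∅
1(s) covers 0:u
2(t) covers 1:s
3(q) covers 1:s
4(u) covers 1:s
5(p) covers 3:q
6(t) covers 2:t
7(q) covers 5:p
8(t) covers 6:t
floor of heap: 0:u
completions by unplaced set U, small U first (add the entries for U minus each lowest piece of U):
  |U|=1: {4}:1  {7}:1  {8}:1
  |U|=2: {4,7}:2  {4,8}:2  {5,7}:1  {6,8}:1  {7,8}:2
  |U|=3: {2,6,8}:1  {3,5,7}:1  {4,5,7}:3  {4,6,8}:3  {4,7,8}:6  {5,7,8}:3  {6,7,8}:3
  |U|=4: {2,4,6,8}:4  {2,6,7,8}:4  {3,4,5,7}:4  {3,5,7,8}:4  {4,5,7,8}:12  {4,6,7,8}:12  {5,6,7,8}:6
  |U|=5: {2,4,6,7,8}:20  {2,5,6,7,8}:10  {3,4,5,7,8}:20  {3,5,6,7,8}:10  {4,5,6,7,8}:30
  |U|=6: {2,3,5,6,7,8}:20  {2,4,5,6,7,8}:60  {3,4,5,6,7,8}:60
  |U|=7: {2,3,4,5,6,7,8}:140
  start at 0(u): 140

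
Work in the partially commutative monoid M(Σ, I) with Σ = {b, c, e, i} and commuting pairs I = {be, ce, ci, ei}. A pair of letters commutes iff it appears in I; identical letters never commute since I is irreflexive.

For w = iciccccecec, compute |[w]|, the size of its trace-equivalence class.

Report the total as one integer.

drop 0:i onto floor
drop 1:c onto floor
drop 2:i onto {0:i}
drop 3:c onto {1:c}
drop 4:c onto {3:c}
drop 5:c onto {4:c}
drop 6:c onto {5:c}
drop 7:e onto floor
drop 8:c onto {6:c}
drop 9:e onto {7:e}
drop 10:c onto {8:c}
ground layer = {0:i, 1:c, 7:e}
drop-orders for the pieces not yet dropped (sum over which currently-grounded one goes next):
  1 to go: {2} 1  {9} 1  {10} 1
  2 to go: {0,2} 1  {2,9} 2  {2,10} 2  {7,9} 1  {8,10} 1  {9,10} 2
  3 to go: {0,2,9} 3  {0,2,10} 3  {2,7,9} 3  {2,8,10} 3  {2,9,10} 6  {6,8,10} 1  {7,9,10} 3  {8,9,10} 3
  4 to go: {0,2,7,9} 6  {0,2,8,10} 6  {0,2,9,10} 12  {2,6,8,10} 4  {2,7,9,10} 12  {2,8,9,10} 12  {5,6,8,10} 1  {6,8,9,10} 4  {7,8,9,10} 6
  5 to go: {0,2,6,8,10} 10  {0,2,7,9,10} 30  {0,2,8,9,10} 30  {2,5,6,8,10} 5  {2,6,8,9,10} 20  {2,7,8,9,10} 30  {4,5,6,8,10} 1  {5,6,8,9,10} 5  {6,7,8,9,10} 10
  6 to go: {0,2,5,6,8,10} 15  {0,2,6,8,9,10} 60  {0,2,7,8,9,10} 90  {2,4,5,6,8,10} 6  {2,5,6,8,9,10} 30  {2,6,7,8,9,10} 60  {3,4,5,6,8,10} 1  {4,5,6,8,9,10} 6  {5,6,7,8,9,10} 15
  7 to go: {0,2,4,5,6,8,10} 21  {0,2,5,6,8,9,10} 105  {0,2,6,7,8,9,10} 210  {1,3,4,5,6,8,10} 1  {2,3,4,5,6,8,10} 7  {2,4,5,6,8,9,10} 42  {2,5,6,7,8,9,10} 105  {3,4,5,6,8,9,10} 7  {4,5,6,7,8,9,10} 21
  8 to go: {0,2,3,4,5,6,8,10} 28  {0,2,4,5,6,8,9,10} 168  {0,2,5,6,7,8,9,10} 420  {1,2,3,4,5,6,8,10} 8  {1,3,4,5,6,8,9,10} 8  {2,3,4,5,6,8,9,10} 56  {2,4,5,6,7,8,9,10} 168  {3,4,5,6,7,8,9,10} 28
  9 to go: {0,1,2,3,4,5,6,8,10} 36  {0,2,3,4,5,6,8,9,10} 252  {0,2,4,5,6,7,8,9,10} 756  {1,2,3,4,5,6,8,9,10} 72  {1,3,4,5,6,7,8,9,10} 36  {2,3,4,5,6,7,8,9,10} 252
  if 0:i drops first: 360 orders
  if 1:c drops first: 1260 orders
  if 7:e drops first: 360 orders
heap linearizations: 1980

1980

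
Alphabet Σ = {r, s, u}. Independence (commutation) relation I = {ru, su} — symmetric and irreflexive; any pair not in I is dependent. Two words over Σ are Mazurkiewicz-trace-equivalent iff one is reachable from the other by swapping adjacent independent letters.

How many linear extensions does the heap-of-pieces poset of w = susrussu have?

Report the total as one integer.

56

drop 0:s onto floor
drop 1:u onto floor
drop 2:s onto {0:s}
drop 3:r onto {2:s}
drop 4:u onto {1:u}
drop 5:s onto {3:r}
drop 6:s onto {5:s}
drop 7:u onto {4:u}
ground layer = {0:s, 1:u}
drop-orders for the pieces not yet dropped (sum over which currently-grounded one goes next):
  1 to go: {6} 1  {7} 1
  2 to go: {4,7} 1  {5,6} 1  {6,7} 2
  3 to go: {1,4,7} 1  {3,5,6} 1  {4,6,7} 3  {5,6,7} 3
  4 to go: {1,4,6,7} 4  {2,3,5,6} 1  {3,5,6,7} 4  {4,5,6,7} 6
  5 to go: {0,2,3,5,6} 1  {1,4,5,6,7} 10  {2,3,5,6,7} 5  {3,4,5,6,7} 10
  6 to go: {0,2,3,5,6,7} 6  {1,3,4,5,6,7} 20  {2,3,4,5,6,7} 15
  if 0:s drops first: 35 orders
  if 1:u drops first: 21 orders
heap linearizations: 56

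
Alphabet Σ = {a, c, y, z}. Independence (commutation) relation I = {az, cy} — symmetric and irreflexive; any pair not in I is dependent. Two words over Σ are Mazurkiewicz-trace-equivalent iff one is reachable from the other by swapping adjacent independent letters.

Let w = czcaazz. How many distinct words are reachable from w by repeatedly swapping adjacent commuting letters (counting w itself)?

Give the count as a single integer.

#0=c has no predecessor
#1=z depends on [0:c]
#2=c depends on [1:z]
#3=a depends on [2:c]
#4=a depends on [3:a]
#5=z depends on [2:c]
#6=z depends on [5:z]
sources: [0:c]
N(rest) = Σ N(rest − s) over sources s of rest; N(one piece) = 1:
  size 1 → [4]=1  [6]=1
  size 2 → [3,4]=1  [4,6]=2  [5,6]=1
  size 3 → [3,4,6]=3  [4,5,6]=3
  size 4 → [3,4,5,6]=6
  size 5 → [2,3,4,5,6]=6
  first=0(c) contributes 6

6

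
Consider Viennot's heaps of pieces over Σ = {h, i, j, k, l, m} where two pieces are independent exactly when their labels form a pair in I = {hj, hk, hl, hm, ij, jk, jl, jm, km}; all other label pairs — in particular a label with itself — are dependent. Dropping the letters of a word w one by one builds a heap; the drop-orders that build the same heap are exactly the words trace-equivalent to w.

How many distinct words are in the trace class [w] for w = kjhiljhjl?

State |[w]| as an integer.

504

#0=k has no predecessor
#1=j has no predecessor
#2=h has no predecessor
#3=i depends on [0:k, 2:h]
#4=l depends on [3:i]
#5=j depends on [1:j]
#6=h depends on [3:i]
#7=j depends on [5:j]
#8=l depends on [4:l]
sources: [0:k, 1:j, 2:h]
N(rest) = Σ N(rest − s) over sources s of rest; N(one piece) = 1:
  size 1 → [6]=1  [7]=1  [8]=1
  size 2 → [4,8]=1  [5,7]=1  [6,7]=2  [6,8]=2  [7,8]=2
  size 3 → [1,5,7]=1  [4,6,8]=3  [4,7,8]=3  [5,6,7]=3  [5,7,8]=3  [6,7,8]=6
  size 4 → [1,5,6,7]=4  [1,5,7,8]=4  [3,4,6,8]=3  [4,5,7,8]=6  [4,6,7,8]=12  [5,6,7,8]=12
  size 5 → [0,3,4,6,8]=3  [1,4,5,7,8]=10  [1,5,6,7,8]=20  [2,3,4,6,8]=3  [3,4,6,7,8]=15  [4,5,6,7,8]=30
  size 6 → [0,2,3,4,6,8]=6  [0,3,4,6,7,8]=18  [1,4,5,6,7,8]=60  [2,3,4,6,7,8]=18  [3,4,5,6,7,8]=45
  size 7 → [0,2,3,4,6,7,8]=42  [0,3,4,5,6,7,8]=63  [1,3,4,5,6,7,8]=105  [2,3,4,5,6,7,8]=63
  first=0(k) contributes 168
  first=1(j) contributes 168
  first=2(h) contributes 168
|[w]| = 504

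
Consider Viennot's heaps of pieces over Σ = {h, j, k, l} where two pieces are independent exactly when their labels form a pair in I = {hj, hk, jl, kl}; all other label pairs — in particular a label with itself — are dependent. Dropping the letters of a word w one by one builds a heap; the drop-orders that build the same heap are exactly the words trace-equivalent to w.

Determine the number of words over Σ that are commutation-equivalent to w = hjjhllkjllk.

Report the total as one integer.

piece 0:h — minimal
piece 1:j — minimal
piece 2:j rests on {1:j}
piece 3:h rests on {0:h}
piece 4:l rests on {3:h}
piece 5:l rests on {4:l}
piece 6:k rests on {2:j}
piece 7:j rests on {6:k}
piece 8:l rests on {5:l}
piece 9:l rests on {8:l}
piece 10:k rests on {7:j}
minimal pieces: {0:h, 1:j}
ways to finish when only these pieces remain (= sum over removing one remaining piece with nothing left below it):
  1 left: {9}→1  {10}→1
  2 left: {7,10}→1  {8,9}→1  {9,10}→2
  3 left: {5,8,9}→1  {6,7,10}→1  {7,9,10}→3  {8,9,10}→3
  4 left: {2,6,7,10}→1  {4,5,8,9}→1  {5,8,9,10}→4  {6,7,9,10}→4  {7,8,9,10}→6
  5 left: {1,2,6,7,10}→1  {2,6,7,9,10}→5  {3,4,5,8,9}→1  {4,5,8,9,10}→5  {5,7,8,9,10}→10  {6,7,8,9,10}→10
  6 left: {0,3,4,5,8,9}→1  {1,2,6,7,9,10}→6  {2,6,7,8,9,10}→15  {3,4,5,8,9,10}→6  {4,5,7,8,9,10}→15  {5,6,7,8,9,10}→20
  7 left: {0,3,4,5,8,9,10}→7  {1,2,6,7,8,9,10}→21  {2,5,6,7,8,9,10}→35  {3,4,5,7,8,9,10}→21  {4,5,6,7,8,9,10}→35
  8 left: {0,3,4,5,7,8,9,10}→28  {1,2,5,6,7,8,9,10}→56  {2,4,5,6,7,8,9,10}→70  {3,4,5,6,7,8,9,10}→56
  9 left: {0,3,4,5,6,7,8,9,10}→84  {1,2,4,5,6,7,8,9,10}→126  {2,3,4,5,6,7,8,9,10}→126
  placing 0:h first → 252 extensions
  placing 1:j first → 210 extensions
total linear extensions = 462

462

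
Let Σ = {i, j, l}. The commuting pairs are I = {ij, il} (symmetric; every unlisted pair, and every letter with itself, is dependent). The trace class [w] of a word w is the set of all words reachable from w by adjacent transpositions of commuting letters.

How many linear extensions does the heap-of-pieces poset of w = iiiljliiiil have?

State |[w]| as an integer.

330

#0=i has no predecessor
#1=i depends on [0:i]
#2=i depends on [1:i]
#3=l has no predecessor
#4=j depends on [3:l]
#5=l depends on [4:j]
#6=i depends on [2:i]
#7=i depends on [6:i]
#8=i depends on [7:i]
#9=i depends on [8:i]
#10=l depends on [5:l]
sources: [0:i, 3:l]
N(rest) = Σ N(rest − s) over sources s of rest; N(one piece) = 1:
  size 1 → [9]=1  [10]=1
  size 2 → [5,10]=1  [8,9]=1  [9,10]=2
  size 3 → [4,5,10]=1  [5,9,10]=3  [7,8,9]=1  [8,9,10]=3
  size 4 → [3,4,5,10]=1  [4,5,9,10]=4  [5,8,9,10]=6  [6,7,8,9]=1  [7,8,9,10]=4
  size 5 → [2,6,7,8,9]=1  [3,4,5,9,10]=5  [4,5,8,9,10]=10  [5,7,8,9,10]=10  [6,7,8,9,10]=5
  size 6 → [1,2,6,7,8,9]=1  [2,6,7,8,9,10]=6  [3,4,5,8,9,10]=15  [4,5,7,8,9,10]=20  [5,6,7,8,9,10]=15
  size 7 → [0,1,2,6,7,8,9]=1  [1,2,6,7,8,9,10]=7  [2,5,6,7,8,9,10]=21  [3,4,5,7,8,9,10]=35  [4,5,6,7,8,9,10]=35
  size 8 → [0,1,2,6,7,8,9,10]=8  [1,2,5,6,7,8,9,10]=28  [2,4,5,6,7,8,9,10]=56  [3,4,5,6,7,8,9,10]=70
  size 9 → [0,1,2,5,6,7,8,9,10]=36  [1,2,4,5,6,7,8,9,10]=84  [2,3,4,5,6,7,8,9,10]=126
  first=0(i) contributes 210
  first=3(l) contributes 120
|[w]| = 330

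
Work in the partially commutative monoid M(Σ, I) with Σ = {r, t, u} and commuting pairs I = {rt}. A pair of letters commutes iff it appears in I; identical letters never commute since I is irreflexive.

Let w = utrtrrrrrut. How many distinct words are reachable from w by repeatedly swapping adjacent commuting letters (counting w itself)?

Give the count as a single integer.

28

drop 0:u onto floor
drop 1:t onto {0:u}
drop 2:r onto {0:u}
drop 3:t onto {1:t}
drop 4:r onto {2:r}
drop 5:r onto {4:r}
drop 6:r onto {5:r}
drop 7:r onto {6:r}
drop 8:r onto {7:r}
drop 9:u onto {3:t, 8:r}
drop 10:t onto {9:u}
ground layer = {0:u}
drop-orders for the pieces not yet dropped (sum over which currently-grounded one goes next):
  1 to go: {10} 1
  2 to go: {9,10} 1
  3 to go: {3,9,10} 1  {8,9,10} 1
  4 to go: {1,3,9,10} 1  {3,8,9,10} 2  {7,8,9,10} 1
  5 to go: {1,3,8,9,10} 3  {3,7,8,9,10} 3  {6,7,8,9,10} 1
  6 to go: {1,3,7,8,9,10} 6  {3,6,7,8,9,10} 4  {5,6,7,8,9,10} 1
  7 to go: {1,3,6,7,8,9,10} 10  {3,5,6,7,8,9,10} 5  {4,5,6,7,8,9,10} 1
  8 to go: {1,3,5,6,7,8,9,10} 15  {2,4,5,6,7,8,9,10} 1  {3,4,5,6,7,8,9,10} 6
  9 to go: {1,3,4,5,6,7,8,9,10} 21  {2,3,4,5,6,7,8,9,10} 7
  if 0:u drops first: 28 orders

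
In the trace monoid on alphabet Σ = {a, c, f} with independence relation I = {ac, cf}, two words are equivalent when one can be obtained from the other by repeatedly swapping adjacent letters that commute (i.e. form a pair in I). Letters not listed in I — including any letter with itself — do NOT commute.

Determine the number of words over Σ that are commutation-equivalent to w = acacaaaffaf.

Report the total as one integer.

55

0(a) covers ∅
1(c) covers ∅
2(a) covers 0:a
3(c) covers 1:c
4(a) covers 2:a
5(a) covers 4:a
6(a) covers 5:a
7(f) covers 6:a
8(f) covers 7:f
9(a) covers 8:f
10(f) covers 9:a
floor of heap: 0:a, 1:c
completions by unplaced set U, small U first (add the entries for U minus each lowest piece of U):
  |U|=1: {3}:1  {10}:1
  |U|=2: {1,3}:1  {3,10}:2  {9,10}:1
  |U|=3: {1,3,10}:3  {3,9,10}:3  {8,9,10}:1
  |U|=4: {1,3,9,10}:6  {3,8,9,10}:4  {7,8,9,10}:1
  |U|=5: {1,3,8,9,10}:10  {3,7,8,9,10}:5  {6,7,8,9,10}:1
  |U|=6: {1,3,7,8,9,10}:15  {3,6,7,8,9,10}:6  {5,6,7,8,9,10}:1
  |U|=7: {1,3,6,7,8,9,10}:21  {3,5,6,7,8,9,10}:7  {4,5,6,7,8,9,10}:1
  |U|=8: {1,3,5,6,7,8,9,10}:28  {2,4,5,6,7,8,9,10}:1  {3,4,5,6,7,8,9,10}:8
  |U|=9: {0,2,4,5,6,7,8,9,10}:1  {1,3,4,5,6,7,8,9,10}:36  {2,3,4,5,6,7,8,9,10}:9
  start at 0(a): 45
  start at 1(c): 10
sum over floor = 55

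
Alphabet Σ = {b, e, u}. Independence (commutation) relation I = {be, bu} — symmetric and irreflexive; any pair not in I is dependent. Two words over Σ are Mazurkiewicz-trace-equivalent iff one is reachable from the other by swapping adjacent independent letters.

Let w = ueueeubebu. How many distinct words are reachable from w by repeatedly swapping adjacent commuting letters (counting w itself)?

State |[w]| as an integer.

45

drop 0:u onto floor
drop 1:e onto {0:u}
drop 2:u onto {1:e}
drop 3:e onto {2:u}
drop 4:e onto {3:e}
drop 5:u onto {4:e}
drop 6:b onto floor
drop 7:e onto {5:u}
drop 8:b onto {6:b}
drop 9:u onto {7:e}
ground layer = {0:u, 6:b}
drop-orders for the pieces not yet dropped (sum over which currently-grounded one goes next):
  1 to go: {8} 1  {9} 1
  2 to go: {6,8} 1  {7,9} 1  {8,9} 2
  3 to go: {5,7,9} 1  {6,8,9} 3  {7,8,9} 3
  4 to go: {4,5,7,9} 1  {5,7,8,9} 4  {6,7,8,9} 6
  5 to go: {3,4,5,7,9} 1  {4,5,7,8,9} 5  {5,6,7,8,9} 10
  6 to go: {2,3,4,5,7,9} 1  {3,4,5,7,8,9} 6  {4,5,6,7,8,9} 15
  7 to go: {1,2,3,4,5,7,9} 1  {2,3,4,5,7,8,9} 7  {3,4,5,6,7,8,9} 21
  8 to go: {0,1,2,3,4,5,7,9} 1  {1,2,3,4,5,7,8,9} 8  {2,3,4,5,6,7,8,9} 28
  if 0:u drops first: 36 orders
  if 6:b drops first: 9 orders
heap linearizations: 45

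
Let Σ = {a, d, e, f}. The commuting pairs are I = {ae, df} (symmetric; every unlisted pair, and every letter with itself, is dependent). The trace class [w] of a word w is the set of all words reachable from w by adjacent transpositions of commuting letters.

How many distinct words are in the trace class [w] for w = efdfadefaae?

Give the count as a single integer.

9

piece 0:e — minimal
piece 1:f rests on {0:e}
piece 2:d rests on {0:e}
piece 3:f rests on {1:f}
piece 4:a rests on {2:d, 3:f}
piece 5:d rests on {4:a}
piece 6:e rests on {5:d}
piece 7:f rests on {6:e}
piece 8:a rests on {7:f}
piece 9:a rests on {8:a}
piece 10:e rests on {7:f}
minimal pieces: {0:e}
ways to finish when only these pieces remain (= sum over removing one remaining piece with nothing left below it):
  1 left: {9}→1  {10}→1
  2 left: {8,9}→1  {9,10}→2
  3 left: {8,9,10}→3
  4 left: {7,8,9,10}→3
  5 left: {6,7,8,9,10}→3
  6 left: {5,6,7,8,9,10}→3
  7 left: {4,5,6,7,8,9,10}→3
  8 left: {2,4,5,6,7,8,9,10}→3  {3,4,5,6,7,8,9,10}→3
  9 left: {1,3,4,5,6,7,8,9,10}→3  {2,3,4,5,6,7,8,9,10}→6
  placing 0:e first → 9 extensions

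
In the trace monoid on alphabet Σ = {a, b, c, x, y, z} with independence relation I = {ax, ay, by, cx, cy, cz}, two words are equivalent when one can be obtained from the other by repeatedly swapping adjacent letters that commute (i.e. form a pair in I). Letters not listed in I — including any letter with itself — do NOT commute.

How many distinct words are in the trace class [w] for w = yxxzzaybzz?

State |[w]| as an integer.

drop 0:y onto floor
drop 1:x onto {0:y}
drop 2:x onto {1:x}
drop 3:z onto {2:x}
drop 4:z onto {3:z}
drop 5:a onto {4:z}
drop 6:y onto {4:z}
drop 7:b onto {5:a}
drop 8:z onto {6:y, 7:b}
drop 9:z onto {8:z}
ground layer = {0:y}
drop-orders for the pieces not yet dropped (sum over which currently-grounded one goes next):
  1 to go: {9} 1
  2 to go: {8,9} 1
  3 to go: {6,8,9} 1  {7,8,9} 1
  4 to go: {5,7,8,9} 1  {6,7,8,9} 2
  5 to go: {5,6,7,8,9} 3
  6 to go: {4,5,6,7,8,9} 3
  7 to go: {3,4,5,6,7,8,9} 3
  8 to go: {2,3,4,5,6,7,8,9} 3
  if 0:y drops first: 3 orders

3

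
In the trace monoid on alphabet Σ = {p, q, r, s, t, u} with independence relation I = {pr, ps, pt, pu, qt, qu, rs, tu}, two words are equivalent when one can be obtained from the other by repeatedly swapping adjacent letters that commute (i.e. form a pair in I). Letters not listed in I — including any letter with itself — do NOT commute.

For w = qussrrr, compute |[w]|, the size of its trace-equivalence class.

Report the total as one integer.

#0=q has no predecessor
#1=u has no predecessor
#2=s depends on [0:q, 1:u]
#3=s depends on [2:s]
#4=r depends on [0:q, 1:u]
#5=r depends on [4:r]
#6=r depends on [5:r]
sources: [0:q, 1:u]
N(rest) = Σ N(rest − s) over sources s of rest; N(one piece) = 1:
  size 1 → [3]=1  [6]=1
  size 2 → [2,3]=1  [3,6]=2  [5,6]=1
  size 3 → [2,3,6]=3  [3,5,6]=3  [4,5,6]=1
  size 4 → [2,3,5,6]=6  [3,4,5,6]=4
  size 5 → [2,3,4,5,6]=10
  first=0(q) contributes 10
  first=1(u) contributes 10
|[w]| = 20

20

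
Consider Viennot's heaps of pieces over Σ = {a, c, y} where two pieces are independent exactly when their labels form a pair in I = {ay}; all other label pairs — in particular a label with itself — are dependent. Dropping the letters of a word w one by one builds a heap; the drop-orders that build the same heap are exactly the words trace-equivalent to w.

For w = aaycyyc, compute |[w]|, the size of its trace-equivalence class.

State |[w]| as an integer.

3

#0=a has no predecessor
#1=a depends on [0:a]
#2=y has no predecessor
#3=c depends on [1:a, 2:y]
#4=y depends on [3:c]
#5=y depends on [4:y]
#6=c depends on [5:y]
sources: [0:a, 2:y]
N(rest) = Σ N(rest − s) over sources s of rest; N(one piece) = 1:
  size 1 → [6]=1
  size 2 → [5,6]=1
  size 3 → [4,5,6]=1
  size 4 → [3,4,5,6]=1
  size 5 → [1,3,4,5,6]=1  [2,3,4,5,6]=1
  first=0(a) contributes 2
  first=2(y) contributes 1
|[w]| = 3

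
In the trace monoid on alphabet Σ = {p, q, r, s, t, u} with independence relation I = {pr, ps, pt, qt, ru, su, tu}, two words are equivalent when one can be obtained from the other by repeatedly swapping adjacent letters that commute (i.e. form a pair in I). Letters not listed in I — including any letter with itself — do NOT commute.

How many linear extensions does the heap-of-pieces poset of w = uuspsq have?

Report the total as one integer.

0(u) covers ∅
1(u) covers 0:u
2(s) covers ∅
3(p) covers 1:u
4(s) covers 2:s
5(q) covers 3:p, 4:s
floor of heap: 0:u, 2:s
completions by unplaced set U, small U first (add the entries for U minus each lowest piece of U):
  |U|=1: {5}:1
  |U|=2: {3,5}:1  {4,5}:1
  |U|=3: {1,3,5}:1  {2,4,5}:1  {3,4,5}:2
  |U|=4: {0,1,3,5}:1  {1,3,4,5}:3  {2,3,4,5}:3
  start at 0(u): 6
  start at 2(s): 4
sum over floor = 10

10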